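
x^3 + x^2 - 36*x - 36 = (x - 6)*(x + 1)*(x + 6)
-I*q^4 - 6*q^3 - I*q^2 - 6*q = q*(q - 6*I)*(q - I)*(-I*q + 1)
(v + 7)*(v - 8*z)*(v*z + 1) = v^3*z - 8*v^2*z^2 + 7*v^2*z + v^2 - 56*v*z^2 - 8*v*z + 7*v - 56*z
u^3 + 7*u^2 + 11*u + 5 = (u + 1)^2*(u + 5)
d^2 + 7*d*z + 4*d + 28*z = (d + 4)*(d + 7*z)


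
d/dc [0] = 0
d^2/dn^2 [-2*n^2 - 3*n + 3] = -4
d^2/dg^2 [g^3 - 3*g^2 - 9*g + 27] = 6*g - 6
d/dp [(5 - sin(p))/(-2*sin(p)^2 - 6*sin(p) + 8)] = (-sin(p)^2 + 10*sin(p) + 11)*cos(p)/(2*(sin(p)^2 + 3*sin(p) - 4)^2)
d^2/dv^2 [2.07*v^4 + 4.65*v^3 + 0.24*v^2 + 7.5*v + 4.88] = 24.84*v^2 + 27.9*v + 0.48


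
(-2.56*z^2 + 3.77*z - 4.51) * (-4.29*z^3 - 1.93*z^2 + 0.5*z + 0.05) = 10.9824*z^5 - 11.2325*z^4 + 10.7918*z^3 + 10.4613*z^2 - 2.0665*z - 0.2255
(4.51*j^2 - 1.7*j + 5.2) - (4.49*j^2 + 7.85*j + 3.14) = 0.0199999999999996*j^2 - 9.55*j + 2.06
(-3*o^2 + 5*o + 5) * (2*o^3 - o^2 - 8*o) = -6*o^5 + 13*o^4 + 29*o^3 - 45*o^2 - 40*o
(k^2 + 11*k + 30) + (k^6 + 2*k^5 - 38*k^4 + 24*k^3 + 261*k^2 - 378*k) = k^6 + 2*k^5 - 38*k^4 + 24*k^3 + 262*k^2 - 367*k + 30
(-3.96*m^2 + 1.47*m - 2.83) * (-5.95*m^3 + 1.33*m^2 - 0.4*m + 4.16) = 23.562*m^5 - 14.0133*m^4 + 20.3776*m^3 - 20.8255*m^2 + 7.2472*m - 11.7728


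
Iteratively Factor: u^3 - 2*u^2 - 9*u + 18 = (u - 3)*(u^2 + u - 6) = (u - 3)*(u + 3)*(u - 2)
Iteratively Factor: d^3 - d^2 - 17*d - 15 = (d + 1)*(d^2 - 2*d - 15) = (d - 5)*(d + 1)*(d + 3)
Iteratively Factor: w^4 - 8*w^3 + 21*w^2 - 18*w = (w - 2)*(w^3 - 6*w^2 + 9*w) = (w - 3)*(w - 2)*(w^2 - 3*w) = (w - 3)^2*(w - 2)*(w)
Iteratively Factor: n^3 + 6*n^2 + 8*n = (n + 4)*(n^2 + 2*n) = n*(n + 4)*(n + 2)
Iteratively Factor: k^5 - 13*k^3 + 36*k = (k + 2)*(k^4 - 2*k^3 - 9*k^2 + 18*k) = (k + 2)*(k + 3)*(k^3 - 5*k^2 + 6*k) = (k - 3)*(k + 2)*(k + 3)*(k^2 - 2*k) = (k - 3)*(k - 2)*(k + 2)*(k + 3)*(k)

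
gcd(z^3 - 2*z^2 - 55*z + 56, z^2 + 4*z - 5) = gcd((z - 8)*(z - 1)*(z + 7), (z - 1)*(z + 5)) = z - 1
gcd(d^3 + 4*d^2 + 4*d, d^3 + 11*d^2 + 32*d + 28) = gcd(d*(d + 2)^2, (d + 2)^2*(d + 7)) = d^2 + 4*d + 4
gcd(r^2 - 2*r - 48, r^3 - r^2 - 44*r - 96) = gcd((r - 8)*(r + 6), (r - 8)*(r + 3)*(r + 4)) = r - 8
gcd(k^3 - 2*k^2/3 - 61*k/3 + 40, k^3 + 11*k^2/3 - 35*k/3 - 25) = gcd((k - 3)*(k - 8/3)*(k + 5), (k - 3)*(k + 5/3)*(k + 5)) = k^2 + 2*k - 15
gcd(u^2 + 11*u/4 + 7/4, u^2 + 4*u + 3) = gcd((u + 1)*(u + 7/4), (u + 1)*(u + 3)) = u + 1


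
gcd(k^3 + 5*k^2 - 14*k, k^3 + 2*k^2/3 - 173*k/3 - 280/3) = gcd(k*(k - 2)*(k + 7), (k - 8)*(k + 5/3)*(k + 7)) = k + 7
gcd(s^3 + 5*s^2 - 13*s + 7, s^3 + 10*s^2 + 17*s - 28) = s^2 + 6*s - 7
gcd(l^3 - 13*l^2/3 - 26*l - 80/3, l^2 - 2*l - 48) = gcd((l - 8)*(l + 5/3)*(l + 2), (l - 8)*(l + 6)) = l - 8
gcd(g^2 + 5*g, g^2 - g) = g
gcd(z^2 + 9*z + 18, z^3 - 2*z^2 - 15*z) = z + 3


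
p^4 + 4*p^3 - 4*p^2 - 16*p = p*(p - 2)*(p + 2)*(p + 4)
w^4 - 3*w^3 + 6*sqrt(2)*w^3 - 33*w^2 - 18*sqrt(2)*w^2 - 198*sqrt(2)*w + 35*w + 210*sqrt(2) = (w - 7)*(w - 1)*(w + 5)*(w + 6*sqrt(2))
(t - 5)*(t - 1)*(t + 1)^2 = t^4 - 4*t^3 - 6*t^2 + 4*t + 5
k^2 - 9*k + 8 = (k - 8)*(k - 1)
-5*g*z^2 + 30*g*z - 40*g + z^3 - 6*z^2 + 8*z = (-5*g + z)*(z - 4)*(z - 2)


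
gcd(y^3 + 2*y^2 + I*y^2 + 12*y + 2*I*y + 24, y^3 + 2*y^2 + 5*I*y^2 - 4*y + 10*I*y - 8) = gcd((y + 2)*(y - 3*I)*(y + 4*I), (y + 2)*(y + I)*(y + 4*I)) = y^2 + y*(2 + 4*I) + 8*I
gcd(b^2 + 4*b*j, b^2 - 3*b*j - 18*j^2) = 1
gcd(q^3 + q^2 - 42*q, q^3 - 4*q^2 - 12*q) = q^2 - 6*q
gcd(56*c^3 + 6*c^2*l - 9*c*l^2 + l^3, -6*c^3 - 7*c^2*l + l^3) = 2*c + l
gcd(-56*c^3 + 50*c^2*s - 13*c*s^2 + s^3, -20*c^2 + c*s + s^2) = -4*c + s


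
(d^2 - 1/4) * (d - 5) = d^3 - 5*d^2 - d/4 + 5/4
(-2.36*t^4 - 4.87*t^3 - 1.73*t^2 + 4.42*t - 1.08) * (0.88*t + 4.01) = -2.0768*t^5 - 13.7492*t^4 - 21.0511*t^3 - 3.0477*t^2 + 16.7738*t - 4.3308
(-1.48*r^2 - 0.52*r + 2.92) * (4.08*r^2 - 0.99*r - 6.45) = -6.0384*r^4 - 0.6564*r^3 + 21.9744*r^2 + 0.4632*r - 18.834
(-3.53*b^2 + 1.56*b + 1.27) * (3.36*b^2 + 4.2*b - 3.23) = -11.8608*b^4 - 9.5844*b^3 + 22.2211*b^2 + 0.2952*b - 4.1021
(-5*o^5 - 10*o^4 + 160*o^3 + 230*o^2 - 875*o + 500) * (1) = -5*o^5 - 10*o^4 + 160*o^3 + 230*o^2 - 875*o + 500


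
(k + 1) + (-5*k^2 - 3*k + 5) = -5*k^2 - 2*k + 6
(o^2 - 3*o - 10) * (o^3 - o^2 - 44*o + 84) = o^5 - 4*o^4 - 51*o^3 + 226*o^2 + 188*o - 840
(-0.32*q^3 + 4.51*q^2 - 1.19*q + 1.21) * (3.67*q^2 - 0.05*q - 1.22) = -1.1744*q^5 + 16.5677*q^4 - 4.2024*q^3 - 1.002*q^2 + 1.3913*q - 1.4762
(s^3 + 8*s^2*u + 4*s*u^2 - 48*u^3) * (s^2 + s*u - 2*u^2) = s^5 + 9*s^4*u + 10*s^3*u^2 - 60*s^2*u^3 - 56*s*u^4 + 96*u^5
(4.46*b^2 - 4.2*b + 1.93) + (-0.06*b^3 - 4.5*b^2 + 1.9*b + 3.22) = -0.06*b^3 - 0.04*b^2 - 2.3*b + 5.15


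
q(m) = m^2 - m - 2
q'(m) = 2*m - 1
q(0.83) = -2.14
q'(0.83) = 0.66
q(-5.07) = 28.77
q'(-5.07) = -11.14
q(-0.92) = -0.23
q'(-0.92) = -2.84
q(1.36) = -1.51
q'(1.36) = 1.72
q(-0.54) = -1.17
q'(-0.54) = -2.08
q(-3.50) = 13.75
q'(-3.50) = -8.00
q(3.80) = 8.64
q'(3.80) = 6.60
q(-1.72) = 2.68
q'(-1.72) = -4.44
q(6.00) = 28.00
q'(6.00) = 11.00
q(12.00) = 130.00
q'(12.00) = 23.00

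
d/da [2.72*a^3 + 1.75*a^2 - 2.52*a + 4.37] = 8.16*a^2 + 3.5*a - 2.52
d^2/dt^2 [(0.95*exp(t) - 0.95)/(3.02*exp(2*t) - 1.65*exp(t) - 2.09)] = (8.66438*exp(4*t) - 29.92367*exp(3*t) + 50.17881*exp(2*t) - 29.84729*exp(t) + 7.42577)*exp(t)/(27.543608*exp(6*t) - 45.14598*exp(5*t) - 32.519058*exp(4*t) + 57.994695*exp(3*t) + 22.504911*exp(2*t) - 21.622095*exp(t) - 9.129329)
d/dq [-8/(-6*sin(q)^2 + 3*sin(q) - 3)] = 8*(1 - 4*sin(q))*cos(q)/(3*(-sin(q) - cos(2*q) + 2)^2)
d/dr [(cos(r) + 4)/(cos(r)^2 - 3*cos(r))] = (sin(r) - 12*sin(r)/cos(r)^2 + 8*tan(r))/(cos(r) - 3)^2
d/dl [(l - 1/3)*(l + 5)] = 2*l + 14/3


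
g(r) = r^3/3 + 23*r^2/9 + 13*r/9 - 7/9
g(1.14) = 4.68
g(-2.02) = 3.98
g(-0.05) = -0.84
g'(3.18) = 27.81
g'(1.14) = 8.57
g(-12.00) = -226.11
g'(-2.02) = -4.80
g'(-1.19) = -3.22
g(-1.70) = 2.51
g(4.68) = 96.12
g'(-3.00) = -4.89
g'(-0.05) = 1.19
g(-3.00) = 8.89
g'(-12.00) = 84.11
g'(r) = r^2 + 46*r/9 + 13/9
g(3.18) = 40.38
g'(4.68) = 47.27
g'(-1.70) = -4.35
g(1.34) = 6.55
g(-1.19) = 0.56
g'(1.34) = 10.09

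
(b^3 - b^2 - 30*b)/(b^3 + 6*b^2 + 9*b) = (b^2 - b - 30)/(b^2 + 6*b + 9)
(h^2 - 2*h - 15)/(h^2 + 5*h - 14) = (h^2 - 2*h - 15)/(h^2 + 5*h - 14)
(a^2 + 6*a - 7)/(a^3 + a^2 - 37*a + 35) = 1/(a - 5)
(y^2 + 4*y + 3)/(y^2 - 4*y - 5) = (y + 3)/(y - 5)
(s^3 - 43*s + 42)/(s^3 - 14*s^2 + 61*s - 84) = (s^3 - 43*s + 42)/(s^3 - 14*s^2 + 61*s - 84)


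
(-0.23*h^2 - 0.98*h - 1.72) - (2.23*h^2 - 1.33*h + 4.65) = -2.46*h^2 + 0.35*h - 6.37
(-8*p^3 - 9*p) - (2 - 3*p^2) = -8*p^3 + 3*p^2 - 9*p - 2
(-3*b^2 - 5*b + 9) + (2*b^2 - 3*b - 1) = -b^2 - 8*b + 8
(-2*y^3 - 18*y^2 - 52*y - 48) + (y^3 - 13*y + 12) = -y^3 - 18*y^2 - 65*y - 36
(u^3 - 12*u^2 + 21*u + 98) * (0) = 0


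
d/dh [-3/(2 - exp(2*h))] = -6*exp(2*h)/(exp(2*h) - 2)^2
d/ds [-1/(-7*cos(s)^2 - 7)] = 4*sin(2*s)/(7*(cos(2*s) + 3)^2)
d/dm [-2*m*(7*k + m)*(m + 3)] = -28*k*m - 42*k - 6*m^2 - 12*m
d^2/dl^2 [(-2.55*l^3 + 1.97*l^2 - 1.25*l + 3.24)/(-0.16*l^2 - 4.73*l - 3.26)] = (-1.11022302462516e-16*l^5 + 114.487422*l^3 + 241.590588*l^2 + 143.978088*l - 222.018668)/(0.004096*l^6 + 0.363264*l^5 + 10.98936*l^4 + 120.626825*l^3 + 223.90821*l^2 + 150.805644*l + 34.645976)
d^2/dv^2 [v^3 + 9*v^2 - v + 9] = 6*v + 18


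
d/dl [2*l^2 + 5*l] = 4*l + 5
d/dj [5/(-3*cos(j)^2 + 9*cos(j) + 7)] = 15*(3 - 2*cos(j))*sin(j)/(-3*cos(j)^2 + 9*cos(j) + 7)^2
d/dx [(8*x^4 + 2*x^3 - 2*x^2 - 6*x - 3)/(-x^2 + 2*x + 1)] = 2*x*(-8*x^4 + 23*x^3 + 20*x^2 - 2*x - 5)/(x^4 - 4*x^3 + 2*x^2 + 4*x + 1)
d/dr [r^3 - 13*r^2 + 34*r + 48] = 3*r^2 - 26*r + 34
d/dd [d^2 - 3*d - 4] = 2*d - 3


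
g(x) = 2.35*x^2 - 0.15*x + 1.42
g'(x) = 4.7*x - 0.15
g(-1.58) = 7.52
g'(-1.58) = -7.58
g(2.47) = 15.39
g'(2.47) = 11.46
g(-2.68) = 18.70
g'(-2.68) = -12.75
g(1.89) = 9.53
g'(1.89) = 8.73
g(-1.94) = 10.56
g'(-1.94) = -9.27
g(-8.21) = 161.05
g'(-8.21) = -38.74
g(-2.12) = 12.30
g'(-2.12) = -10.11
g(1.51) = 6.55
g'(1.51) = 6.95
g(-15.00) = 532.42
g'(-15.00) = -70.65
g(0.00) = 1.42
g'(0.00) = -0.15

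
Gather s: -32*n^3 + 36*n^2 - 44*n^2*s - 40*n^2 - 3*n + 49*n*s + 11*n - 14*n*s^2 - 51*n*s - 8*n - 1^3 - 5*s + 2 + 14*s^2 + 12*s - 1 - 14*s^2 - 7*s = -32*n^3 - 4*n^2 - 14*n*s^2 + s*(-44*n^2 - 2*n)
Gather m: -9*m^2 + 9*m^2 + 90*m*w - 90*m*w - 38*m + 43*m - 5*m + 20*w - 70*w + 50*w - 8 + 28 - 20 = 0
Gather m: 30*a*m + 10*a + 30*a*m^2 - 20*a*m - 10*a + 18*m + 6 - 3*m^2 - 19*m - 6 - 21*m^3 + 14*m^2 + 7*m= -21*m^3 + m^2*(30*a + 11) + m*(10*a + 6)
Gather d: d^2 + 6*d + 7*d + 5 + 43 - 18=d^2 + 13*d + 30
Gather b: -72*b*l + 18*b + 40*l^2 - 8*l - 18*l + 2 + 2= b*(18 - 72*l) + 40*l^2 - 26*l + 4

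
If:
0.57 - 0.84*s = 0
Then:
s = 0.68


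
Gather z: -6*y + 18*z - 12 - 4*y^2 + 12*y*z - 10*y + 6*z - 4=-4*y^2 - 16*y + z*(12*y + 24) - 16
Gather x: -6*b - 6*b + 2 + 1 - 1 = 2 - 12*b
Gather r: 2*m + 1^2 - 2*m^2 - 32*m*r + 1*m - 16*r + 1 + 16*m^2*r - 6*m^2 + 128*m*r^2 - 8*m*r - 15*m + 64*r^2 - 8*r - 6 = -8*m^2 - 12*m + r^2*(128*m + 64) + r*(16*m^2 - 40*m - 24) - 4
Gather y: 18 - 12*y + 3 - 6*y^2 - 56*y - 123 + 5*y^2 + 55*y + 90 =-y^2 - 13*y - 12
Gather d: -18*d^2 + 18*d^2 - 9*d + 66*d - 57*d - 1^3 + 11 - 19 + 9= 0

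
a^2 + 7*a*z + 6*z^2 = (a + z)*(a + 6*z)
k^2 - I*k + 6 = (k - 3*I)*(k + 2*I)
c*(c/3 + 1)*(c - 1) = c^3/3 + 2*c^2/3 - c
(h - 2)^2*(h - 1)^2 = h^4 - 6*h^3 + 13*h^2 - 12*h + 4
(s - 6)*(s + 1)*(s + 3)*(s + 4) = s^4 + 2*s^3 - 29*s^2 - 102*s - 72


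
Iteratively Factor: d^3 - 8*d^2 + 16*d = (d - 4)*(d^2 - 4*d) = d*(d - 4)*(d - 4)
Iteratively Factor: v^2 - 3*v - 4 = (v + 1)*(v - 4)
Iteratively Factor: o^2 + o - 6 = (o - 2)*(o + 3)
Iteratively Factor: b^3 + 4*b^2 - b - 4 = (b + 1)*(b^2 + 3*b - 4) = (b + 1)*(b + 4)*(b - 1)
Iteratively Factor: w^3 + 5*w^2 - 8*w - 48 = (w + 4)*(w^2 + w - 12) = (w - 3)*(w + 4)*(w + 4)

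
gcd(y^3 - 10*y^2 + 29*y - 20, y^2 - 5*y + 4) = y^2 - 5*y + 4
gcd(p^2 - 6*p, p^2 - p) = p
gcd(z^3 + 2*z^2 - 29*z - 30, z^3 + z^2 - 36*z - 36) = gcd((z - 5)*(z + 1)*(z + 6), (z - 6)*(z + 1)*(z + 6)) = z^2 + 7*z + 6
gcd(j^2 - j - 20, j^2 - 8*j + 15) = j - 5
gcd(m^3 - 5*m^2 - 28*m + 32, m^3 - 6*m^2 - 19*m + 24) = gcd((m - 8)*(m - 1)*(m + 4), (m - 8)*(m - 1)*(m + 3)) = m^2 - 9*m + 8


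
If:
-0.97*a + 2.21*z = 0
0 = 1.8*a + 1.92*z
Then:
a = 0.00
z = 0.00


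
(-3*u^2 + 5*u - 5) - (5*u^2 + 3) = -8*u^2 + 5*u - 8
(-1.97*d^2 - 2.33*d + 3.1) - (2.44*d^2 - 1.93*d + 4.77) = -4.41*d^2 - 0.4*d - 1.67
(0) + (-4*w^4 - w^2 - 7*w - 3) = -4*w^4 - w^2 - 7*w - 3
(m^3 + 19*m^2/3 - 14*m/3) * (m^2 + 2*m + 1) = m^5 + 25*m^4/3 + 9*m^3 - 3*m^2 - 14*m/3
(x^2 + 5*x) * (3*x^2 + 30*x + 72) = 3*x^4 + 45*x^3 + 222*x^2 + 360*x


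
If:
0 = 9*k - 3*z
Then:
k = z/3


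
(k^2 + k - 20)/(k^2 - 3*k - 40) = (k - 4)/(k - 8)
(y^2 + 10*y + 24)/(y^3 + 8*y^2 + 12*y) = (y + 4)/(y*(y + 2))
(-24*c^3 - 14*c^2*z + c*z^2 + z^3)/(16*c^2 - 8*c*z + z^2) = (6*c^2 + 5*c*z + z^2)/(-4*c + z)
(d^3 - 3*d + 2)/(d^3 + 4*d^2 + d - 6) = (d - 1)/(d + 3)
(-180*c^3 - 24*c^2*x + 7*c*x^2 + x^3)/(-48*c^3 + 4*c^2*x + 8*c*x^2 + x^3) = (-30*c^2 + c*x + x^2)/(-8*c^2 + 2*c*x + x^2)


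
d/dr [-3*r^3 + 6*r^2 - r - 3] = -9*r^2 + 12*r - 1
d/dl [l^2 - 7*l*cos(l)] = 7*l*sin(l) + 2*l - 7*cos(l)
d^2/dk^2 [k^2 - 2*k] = 2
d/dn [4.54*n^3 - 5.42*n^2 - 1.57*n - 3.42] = 13.62*n^2 - 10.84*n - 1.57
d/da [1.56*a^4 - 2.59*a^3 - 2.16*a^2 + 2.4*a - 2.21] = 6.24*a^3 - 7.77*a^2 - 4.32*a + 2.4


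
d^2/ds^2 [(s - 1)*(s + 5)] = 2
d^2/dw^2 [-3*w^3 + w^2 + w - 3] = 2 - 18*w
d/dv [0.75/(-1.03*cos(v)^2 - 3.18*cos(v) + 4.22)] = -(1.545*cos(v) + 2.385)*sin(v)/(1.03*cos(v)^2 + 3.18*cos(v) - 4.22)^2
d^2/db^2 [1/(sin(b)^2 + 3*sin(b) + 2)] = (-4*sin(b)^3 - 5*sin(b)^2 + 10*sin(b) + 14)/((sin(b) + 1)^2*(sin(b) + 2)^3)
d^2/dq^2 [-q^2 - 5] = -2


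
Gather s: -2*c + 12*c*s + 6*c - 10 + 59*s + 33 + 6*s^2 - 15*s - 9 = 4*c + 6*s^2 + s*(12*c + 44) + 14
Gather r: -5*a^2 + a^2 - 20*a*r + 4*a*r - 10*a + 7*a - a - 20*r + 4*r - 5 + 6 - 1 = -4*a^2 - 4*a + r*(-16*a - 16)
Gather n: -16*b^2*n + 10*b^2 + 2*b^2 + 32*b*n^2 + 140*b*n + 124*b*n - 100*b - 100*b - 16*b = 12*b^2 + 32*b*n^2 - 216*b + n*(-16*b^2 + 264*b)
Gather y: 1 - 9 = -8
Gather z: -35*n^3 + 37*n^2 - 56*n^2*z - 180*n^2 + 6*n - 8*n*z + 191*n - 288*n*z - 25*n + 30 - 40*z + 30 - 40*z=-35*n^3 - 143*n^2 + 172*n + z*(-56*n^2 - 296*n - 80) + 60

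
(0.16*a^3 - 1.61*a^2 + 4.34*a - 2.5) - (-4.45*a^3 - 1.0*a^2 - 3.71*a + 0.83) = 4.61*a^3 - 0.61*a^2 + 8.05*a - 3.33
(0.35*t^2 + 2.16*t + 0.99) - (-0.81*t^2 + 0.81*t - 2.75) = 1.16*t^2 + 1.35*t + 3.74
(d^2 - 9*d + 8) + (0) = d^2 - 9*d + 8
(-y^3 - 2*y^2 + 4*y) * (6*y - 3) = -6*y^4 - 9*y^3 + 30*y^2 - 12*y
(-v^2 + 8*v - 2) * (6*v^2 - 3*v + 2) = -6*v^4 + 51*v^3 - 38*v^2 + 22*v - 4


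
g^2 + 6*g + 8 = (g + 2)*(g + 4)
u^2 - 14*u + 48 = (u - 8)*(u - 6)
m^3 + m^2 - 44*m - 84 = (m - 7)*(m + 2)*(m + 6)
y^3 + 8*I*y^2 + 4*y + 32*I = (y - 2*I)*(y + 2*I)*(y + 8*I)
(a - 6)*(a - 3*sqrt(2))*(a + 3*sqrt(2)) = a^3 - 6*a^2 - 18*a + 108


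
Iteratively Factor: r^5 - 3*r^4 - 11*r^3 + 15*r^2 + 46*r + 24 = (r + 1)*(r^4 - 4*r^3 - 7*r^2 + 22*r + 24) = (r + 1)^2*(r^3 - 5*r^2 - 2*r + 24) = (r + 1)^2*(r + 2)*(r^2 - 7*r + 12) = (r - 3)*(r + 1)^2*(r + 2)*(r - 4)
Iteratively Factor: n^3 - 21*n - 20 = (n + 4)*(n^2 - 4*n - 5) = (n + 1)*(n + 4)*(n - 5)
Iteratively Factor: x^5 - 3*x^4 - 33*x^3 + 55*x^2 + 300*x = (x - 5)*(x^4 + 2*x^3 - 23*x^2 - 60*x) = (x - 5)^2*(x^3 + 7*x^2 + 12*x) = (x - 5)^2*(x + 3)*(x^2 + 4*x) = (x - 5)^2*(x + 3)*(x + 4)*(x)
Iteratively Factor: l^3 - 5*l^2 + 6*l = (l)*(l^2 - 5*l + 6) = l*(l - 2)*(l - 3)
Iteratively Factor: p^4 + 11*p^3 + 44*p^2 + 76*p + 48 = (p + 2)*(p^3 + 9*p^2 + 26*p + 24) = (p + 2)^2*(p^2 + 7*p + 12) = (p + 2)^2*(p + 3)*(p + 4)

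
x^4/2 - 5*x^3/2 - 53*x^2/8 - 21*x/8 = x*(x/2 + 1/4)*(x - 7)*(x + 3/2)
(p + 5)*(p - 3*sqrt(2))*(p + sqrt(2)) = p^3 - 2*sqrt(2)*p^2 + 5*p^2 - 10*sqrt(2)*p - 6*p - 30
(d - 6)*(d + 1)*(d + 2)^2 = d^4 - d^3 - 22*d^2 - 44*d - 24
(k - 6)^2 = k^2 - 12*k + 36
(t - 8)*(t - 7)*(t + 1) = t^3 - 14*t^2 + 41*t + 56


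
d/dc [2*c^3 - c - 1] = 6*c^2 - 1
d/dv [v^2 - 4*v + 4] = 2*v - 4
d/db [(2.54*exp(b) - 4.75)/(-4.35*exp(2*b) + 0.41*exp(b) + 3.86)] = (11.049*exp(2*b) - 41.325*exp(b) + 11.7519)*exp(b)/(18.9225*exp(4*b) - 3.567*exp(3*b) - 33.4139*exp(2*b) + 3.1652*exp(b) + 14.8996)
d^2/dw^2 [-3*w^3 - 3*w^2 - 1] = -18*w - 6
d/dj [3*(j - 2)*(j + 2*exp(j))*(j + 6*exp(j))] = 24*j^2*exp(j) + 9*j^2 + 72*j*exp(2*j) - 12*j - 108*exp(2*j) - 48*exp(j)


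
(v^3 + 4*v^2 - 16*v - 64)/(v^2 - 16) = v + 4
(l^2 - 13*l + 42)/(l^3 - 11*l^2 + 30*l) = (l - 7)/(l*(l - 5))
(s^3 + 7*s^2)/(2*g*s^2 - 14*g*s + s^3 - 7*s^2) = s*(s + 7)/(2*g*s - 14*g + s^2 - 7*s)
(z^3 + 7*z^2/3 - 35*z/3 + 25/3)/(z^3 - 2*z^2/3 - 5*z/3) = (z^2 + 4*z - 5)/(z*(z + 1))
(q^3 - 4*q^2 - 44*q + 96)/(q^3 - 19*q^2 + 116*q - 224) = (q^2 + 4*q - 12)/(q^2 - 11*q + 28)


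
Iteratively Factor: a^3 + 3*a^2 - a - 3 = (a + 1)*(a^2 + 2*a - 3) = (a - 1)*(a + 1)*(a + 3)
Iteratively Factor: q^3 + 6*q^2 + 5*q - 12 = (q + 3)*(q^2 + 3*q - 4) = (q - 1)*(q + 3)*(q + 4)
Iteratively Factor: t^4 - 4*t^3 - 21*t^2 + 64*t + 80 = (t - 4)*(t^3 - 21*t - 20) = (t - 4)*(t + 1)*(t^2 - t - 20) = (t - 4)*(t + 1)*(t + 4)*(t - 5)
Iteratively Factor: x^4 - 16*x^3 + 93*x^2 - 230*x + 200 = (x - 4)*(x^3 - 12*x^2 + 45*x - 50) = (x - 4)*(x - 2)*(x^2 - 10*x + 25) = (x - 5)*(x - 4)*(x - 2)*(x - 5)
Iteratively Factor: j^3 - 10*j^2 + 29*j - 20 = (j - 1)*(j^2 - 9*j + 20) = (j - 5)*(j - 1)*(j - 4)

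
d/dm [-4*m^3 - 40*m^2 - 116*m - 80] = -12*m^2 - 80*m - 116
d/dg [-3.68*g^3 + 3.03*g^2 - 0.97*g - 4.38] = -11.04*g^2 + 6.06*g - 0.97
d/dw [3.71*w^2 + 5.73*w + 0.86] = 7.42*w + 5.73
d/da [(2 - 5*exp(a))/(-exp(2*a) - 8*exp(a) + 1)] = (-5*exp(2*a) + 4*exp(a) + 11)*exp(a)/(exp(4*a) + 16*exp(3*a) + 62*exp(2*a) - 16*exp(a) + 1)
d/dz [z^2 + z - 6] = 2*z + 1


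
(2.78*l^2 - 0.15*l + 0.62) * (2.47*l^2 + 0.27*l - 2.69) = 6.8666*l^4 + 0.3801*l^3 - 5.9873*l^2 + 0.5709*l - 1.6678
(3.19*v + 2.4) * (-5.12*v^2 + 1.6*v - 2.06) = -16.3328*v^3 - 7.184*v^2 - 2.7314*v - 4.944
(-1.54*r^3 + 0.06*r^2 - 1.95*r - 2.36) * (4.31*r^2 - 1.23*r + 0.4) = -6.6374*r^5 + 2.1528*r^4 - 9.0943*r^3 - 7.7491*r^2 + 2.1228*r - 0.944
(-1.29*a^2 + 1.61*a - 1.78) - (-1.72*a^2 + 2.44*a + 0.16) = 0.43*a^2 - 0.83*a - 1.94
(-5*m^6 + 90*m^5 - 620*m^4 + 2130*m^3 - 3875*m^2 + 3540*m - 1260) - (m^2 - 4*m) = -5*m^6 + 90*m^5 - 620*m^4 + 2130*m^3 - 3876*m^2 + 3544*m - 1260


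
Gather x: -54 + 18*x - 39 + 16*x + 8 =34*x - 85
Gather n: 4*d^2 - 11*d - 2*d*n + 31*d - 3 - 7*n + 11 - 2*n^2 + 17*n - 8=4*d^2 + 20*d - 2*n^2 + n*(10 - 2*d)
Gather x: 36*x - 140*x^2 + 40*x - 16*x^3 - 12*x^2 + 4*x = -16*x^3 - 152*x^2 + 80*x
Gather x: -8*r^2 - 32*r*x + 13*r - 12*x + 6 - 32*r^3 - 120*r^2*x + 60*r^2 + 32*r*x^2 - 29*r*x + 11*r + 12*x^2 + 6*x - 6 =-32*r^3 + 52*r^2 + 24*r + x^2*(32*r + 12) + x*(-120*r^2 - 61*r - 6)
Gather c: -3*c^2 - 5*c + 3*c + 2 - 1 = -3*c^2 - 2*c + 1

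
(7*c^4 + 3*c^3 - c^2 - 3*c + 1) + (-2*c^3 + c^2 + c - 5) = 7*c^4 + c^3 - 2*c - 4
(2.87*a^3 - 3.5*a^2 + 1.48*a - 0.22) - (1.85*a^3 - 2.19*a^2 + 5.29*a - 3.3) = 1.02*a^3 - 1.31*a^2 - 3.81*a + 3.08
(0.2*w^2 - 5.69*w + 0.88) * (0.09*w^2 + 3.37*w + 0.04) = 0.018*w^4 + 0.1619*w^3 - 19.0881*w^2 + 2.738*w + 0.0352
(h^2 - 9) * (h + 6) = h^3 + 6*h^2 - 9*h - 54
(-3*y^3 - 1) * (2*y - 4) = -6*y^4 + 12*y^3 - 2*y + 4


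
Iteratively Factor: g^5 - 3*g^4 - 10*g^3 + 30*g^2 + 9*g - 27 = (g + 1)*(g^4 - 4*g^3 - 6*g^2 + 36*g - 27) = (g - 1)*(g + 1)*(g^3 - 3*g^2 - 9*g + 27) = (g - 3)*(g - 1)*(g + 1)*(g^2 - 9) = (g - 3)^2*(g - 1)*(g + 1)*(g + 3)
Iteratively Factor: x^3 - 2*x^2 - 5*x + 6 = (x + 2)*(x^2 - 4*x + 3) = (x - 3)*(x + 2)*(x - 1)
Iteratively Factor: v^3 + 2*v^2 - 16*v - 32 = (v + 4)*(v^2 - 2*v - 8) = (v + 2)*(v + 4)*(v - 4)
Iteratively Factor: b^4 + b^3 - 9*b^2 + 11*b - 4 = (b - 1)*(b^3 + 2*b^2 - 7*b + 4) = (b - 1)^2*(b^2 + 3*b - 4) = (b - 1)^2*(b + 4)*(b - 1)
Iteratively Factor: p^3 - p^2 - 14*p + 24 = (p - 3)*(p^2 + 2*p - 8) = (p - 3)*(p + 4)*(p - 2)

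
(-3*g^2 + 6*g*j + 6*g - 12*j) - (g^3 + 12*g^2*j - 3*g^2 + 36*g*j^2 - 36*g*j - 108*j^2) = -g^3 - 12*g^2*j - 36*g*j^2 + 42*g*j + 6*g + 108*j^2 - 12*j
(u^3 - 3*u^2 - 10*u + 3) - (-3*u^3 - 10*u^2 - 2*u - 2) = 4*u^3 + 7*u^2 - 8*u + 5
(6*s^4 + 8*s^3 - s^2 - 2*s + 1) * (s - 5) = 6*s^5 - 22*s^4 - 41*s^3 + 3*s^2 + 11*s - 5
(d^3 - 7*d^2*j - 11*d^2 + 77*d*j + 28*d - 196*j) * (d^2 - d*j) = d^5 - 8*d^4*j - 11*d^4 + 7*d^3*j^2 + 88*d^3*j + 28*d^3 - 77*d^2*j^2 - 224*d^2*j + 196*d*j^2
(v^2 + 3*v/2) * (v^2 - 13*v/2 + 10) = v^4 - 5*v^3 + v^2/4 + 15*v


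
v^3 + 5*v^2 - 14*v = v*(v - 2)*(v + 7)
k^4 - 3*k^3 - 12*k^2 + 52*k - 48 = (k - 3)*(k - 2)^2*(k + 4)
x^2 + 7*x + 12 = (x + 3)*(x + 4)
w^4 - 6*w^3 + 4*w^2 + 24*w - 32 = (w - 4)*(w - 2)^2*(w + 2)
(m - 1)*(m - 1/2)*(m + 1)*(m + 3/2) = m^4 + m^3 - 7*m^2/4 - m + 3/4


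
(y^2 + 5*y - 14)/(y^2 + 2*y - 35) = (y - 2)/(y - 5)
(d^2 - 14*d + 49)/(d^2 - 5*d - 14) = (d - 7)/(d + 2)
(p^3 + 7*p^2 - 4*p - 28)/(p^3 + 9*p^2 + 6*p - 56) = (p + 2)/(p + 4)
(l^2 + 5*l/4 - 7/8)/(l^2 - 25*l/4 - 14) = (l - 1/2)/(l - 8)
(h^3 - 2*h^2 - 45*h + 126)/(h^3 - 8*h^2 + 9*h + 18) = (h + 7)/(h + 1)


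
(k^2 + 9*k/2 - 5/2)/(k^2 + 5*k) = (k - 1/2)/k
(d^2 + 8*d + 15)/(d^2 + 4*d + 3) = (d + 5)/(d + 1)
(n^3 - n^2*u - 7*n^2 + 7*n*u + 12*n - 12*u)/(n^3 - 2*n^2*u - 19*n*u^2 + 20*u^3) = (-n^2 + 7*n - 12)/(-n^2 + n*u + 20*u^2)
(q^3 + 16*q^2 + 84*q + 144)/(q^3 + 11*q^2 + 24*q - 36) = (q + 4)/(q - 1)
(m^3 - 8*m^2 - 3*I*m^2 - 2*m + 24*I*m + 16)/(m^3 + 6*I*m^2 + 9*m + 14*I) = (m^2 - m*(8 + I) + 8*I)/(m^2 + 8*I*m - 7)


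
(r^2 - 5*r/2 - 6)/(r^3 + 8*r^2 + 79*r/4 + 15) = 2*(r - 4)/(2*r^2 + 13*r + 20)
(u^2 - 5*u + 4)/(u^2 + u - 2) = (u - 4)/(u + 2)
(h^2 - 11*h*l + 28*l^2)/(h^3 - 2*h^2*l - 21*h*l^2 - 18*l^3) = (-h^2 + 11*h*l - 28*l^2)/(-h^3 + 2*h^2*l + 21*h*l^2 + 18*l^3)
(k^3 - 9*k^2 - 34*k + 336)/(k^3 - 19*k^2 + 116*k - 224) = (k + 6)/(k - 4)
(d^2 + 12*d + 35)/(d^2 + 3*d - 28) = (d + 5)/(d - 4)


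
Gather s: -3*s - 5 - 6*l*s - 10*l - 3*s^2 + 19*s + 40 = -10*l - 3*s^2 + s*(16 - 6*l) + 35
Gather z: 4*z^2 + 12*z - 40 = 4*z^2 + 12*z - 40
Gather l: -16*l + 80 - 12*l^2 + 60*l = -12*l^2 + 44*l + 80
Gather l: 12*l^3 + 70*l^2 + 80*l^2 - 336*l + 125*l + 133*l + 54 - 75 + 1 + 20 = 12*l^3 + 150*l^2 - 78*l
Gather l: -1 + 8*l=8*l - 1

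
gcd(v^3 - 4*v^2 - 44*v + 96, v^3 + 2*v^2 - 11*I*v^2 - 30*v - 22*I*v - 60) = 1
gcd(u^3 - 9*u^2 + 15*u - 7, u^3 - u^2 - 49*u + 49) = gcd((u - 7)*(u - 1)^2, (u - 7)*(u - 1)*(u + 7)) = u^2 - 8*u + 7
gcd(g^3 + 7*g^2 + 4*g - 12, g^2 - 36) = g + 6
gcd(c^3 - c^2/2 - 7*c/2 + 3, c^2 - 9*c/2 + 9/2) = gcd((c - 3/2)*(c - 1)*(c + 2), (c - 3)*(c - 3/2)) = c - 3/2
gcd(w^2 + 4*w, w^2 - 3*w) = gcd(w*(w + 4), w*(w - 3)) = w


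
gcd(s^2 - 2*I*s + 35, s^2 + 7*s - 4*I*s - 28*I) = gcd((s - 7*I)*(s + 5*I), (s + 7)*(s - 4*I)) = 1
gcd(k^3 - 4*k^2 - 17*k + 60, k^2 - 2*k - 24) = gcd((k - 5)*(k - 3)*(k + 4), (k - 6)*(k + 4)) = k + 4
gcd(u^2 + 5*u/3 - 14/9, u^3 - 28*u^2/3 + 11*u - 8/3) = 1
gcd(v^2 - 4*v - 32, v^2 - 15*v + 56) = v - 8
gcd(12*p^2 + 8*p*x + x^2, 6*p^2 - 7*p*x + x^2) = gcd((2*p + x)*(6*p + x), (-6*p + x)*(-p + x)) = 1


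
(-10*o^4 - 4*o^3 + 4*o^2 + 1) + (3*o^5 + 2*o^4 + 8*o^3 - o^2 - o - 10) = 3*o^5 - 8*o^4 + 4*o^3 + 3*o^2 - o - 9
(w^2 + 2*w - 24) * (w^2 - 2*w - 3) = w^4 - 31*w^2 + 42*w + 72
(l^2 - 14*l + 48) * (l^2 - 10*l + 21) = l^4 - 24*l^3 + 209*l^2 - 774*l + 1008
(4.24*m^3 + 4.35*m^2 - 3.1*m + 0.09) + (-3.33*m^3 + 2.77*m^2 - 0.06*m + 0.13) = 0.91*m^3 + 7.12*m^2 - 3.16*m + 0.22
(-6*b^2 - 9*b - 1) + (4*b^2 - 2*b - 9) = -2*b^2 - 11*b - 10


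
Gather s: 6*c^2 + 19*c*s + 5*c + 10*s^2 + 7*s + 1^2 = 6*c^2 + 5*c + 10*s^2 + s*(19*c + 7) + 1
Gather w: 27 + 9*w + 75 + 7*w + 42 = 16*w + 144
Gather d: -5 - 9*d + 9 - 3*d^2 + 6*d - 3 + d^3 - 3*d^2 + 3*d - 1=d^3 - 6*d^2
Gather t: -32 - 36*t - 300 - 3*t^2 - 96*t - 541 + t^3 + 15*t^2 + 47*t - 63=t^3 + 12*t^2 - 85*t - 936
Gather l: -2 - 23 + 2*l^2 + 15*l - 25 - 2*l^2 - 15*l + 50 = 0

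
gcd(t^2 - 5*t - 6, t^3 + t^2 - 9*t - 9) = t + 1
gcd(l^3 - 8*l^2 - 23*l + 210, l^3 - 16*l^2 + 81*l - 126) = l^2 - 13*l + 42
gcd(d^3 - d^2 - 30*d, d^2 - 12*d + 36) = d - 6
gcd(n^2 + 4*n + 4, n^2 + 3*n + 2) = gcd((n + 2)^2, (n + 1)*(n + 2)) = n + 2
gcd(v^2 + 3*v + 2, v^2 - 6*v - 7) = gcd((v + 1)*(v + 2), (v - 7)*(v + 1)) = v + 1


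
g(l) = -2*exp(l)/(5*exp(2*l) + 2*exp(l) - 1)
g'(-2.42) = 0.30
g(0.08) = -0.31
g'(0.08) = 0.30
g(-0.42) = -0.53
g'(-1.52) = 5.18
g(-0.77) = -0.93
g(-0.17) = -0.40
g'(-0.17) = 0.43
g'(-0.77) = 1.93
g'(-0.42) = 0.68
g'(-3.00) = 0.13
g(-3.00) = 0.11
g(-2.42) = 0.23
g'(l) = -2*(-10*exp(2*l) - 2*exp(l))*exp(l)/(5*exp(2*l) + 2*exp(l) - 1)^2 - 2*exp(l)/(5*exp(2*l) + 2*exp(l) - 1)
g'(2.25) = 0.04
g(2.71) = -0.03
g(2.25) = -0.04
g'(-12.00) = 0.00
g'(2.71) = 0.03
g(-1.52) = 1.35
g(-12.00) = 0.00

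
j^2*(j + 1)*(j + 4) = j^4 + 5*j^3 + 4*j^2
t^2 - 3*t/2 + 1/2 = (t - 1)*(t - 1/2)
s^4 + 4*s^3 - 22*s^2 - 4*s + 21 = (s - 3)*(s - 1)*(s + 1)*(s + 7)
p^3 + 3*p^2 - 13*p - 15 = (p - 3)*(p + 1)*(p + 5)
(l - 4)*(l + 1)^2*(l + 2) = l^4 - 11*l^2 - 18*l - 8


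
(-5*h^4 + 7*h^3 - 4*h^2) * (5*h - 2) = -25*h^5 + 45*h^4 - 34*h^3 + 8*h^2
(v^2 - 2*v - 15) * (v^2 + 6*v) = v^4 + 4*v^3 - 27*v^2 - 90*v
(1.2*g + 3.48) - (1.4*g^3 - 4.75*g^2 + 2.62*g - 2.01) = -1.4*g^3 + 4.75*g^2 - 1.42*g + 5.49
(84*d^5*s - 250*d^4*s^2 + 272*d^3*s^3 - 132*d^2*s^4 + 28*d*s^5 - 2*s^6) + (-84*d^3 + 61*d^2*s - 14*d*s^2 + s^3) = 84*d^5*s - 250*d^4*s^2 + 272*d^3*s^3 - 84*d^3 - 132*d^2*s^4 + 61*d^2*s + 28*d*s^5 - 14*d*s^2 - 2*s^6 + s^3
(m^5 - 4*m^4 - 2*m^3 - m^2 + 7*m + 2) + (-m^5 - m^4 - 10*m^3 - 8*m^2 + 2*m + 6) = -5*m^4 - 12*m^3 - 9*m^2 + 9*m + 8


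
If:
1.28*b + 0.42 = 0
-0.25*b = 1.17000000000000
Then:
No Solution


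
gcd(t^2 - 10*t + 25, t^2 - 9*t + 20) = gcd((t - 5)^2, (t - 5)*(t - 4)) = t - 5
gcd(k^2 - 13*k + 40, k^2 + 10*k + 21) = 1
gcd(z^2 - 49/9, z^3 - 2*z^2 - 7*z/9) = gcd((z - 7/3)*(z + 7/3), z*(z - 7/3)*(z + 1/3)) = z - 7/3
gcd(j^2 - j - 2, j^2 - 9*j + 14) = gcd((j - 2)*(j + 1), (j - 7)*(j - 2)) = j - 2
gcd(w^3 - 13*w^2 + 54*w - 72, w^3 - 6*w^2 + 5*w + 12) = w^2 - 7*w + 12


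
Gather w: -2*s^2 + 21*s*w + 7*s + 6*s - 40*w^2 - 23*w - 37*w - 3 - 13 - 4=-2*s^2 + 13*s - 40*w^2 + w*(21*s - 60) - 20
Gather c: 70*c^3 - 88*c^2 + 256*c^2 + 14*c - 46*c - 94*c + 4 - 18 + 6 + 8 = 70*c^3 + 168*c^2 - 126*c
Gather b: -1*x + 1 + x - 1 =0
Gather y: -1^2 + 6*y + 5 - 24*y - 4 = -18*y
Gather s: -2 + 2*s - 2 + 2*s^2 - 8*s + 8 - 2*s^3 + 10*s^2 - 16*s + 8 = -2*s^3 + 12*s^2 - 22*s + 12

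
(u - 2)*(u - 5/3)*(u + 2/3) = u^3 - 3*u^2 + 8*u/9 + 20/9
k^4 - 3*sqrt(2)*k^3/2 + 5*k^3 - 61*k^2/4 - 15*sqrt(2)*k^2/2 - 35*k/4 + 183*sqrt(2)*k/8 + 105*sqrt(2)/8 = (k - 5/2)*(k + 1/2)*(k + 7)*(k - 3*sqrt(2)/2)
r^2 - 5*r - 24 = (r - 8)*(r + 3)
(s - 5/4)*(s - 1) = s^2 - 9*s/4 + 5/4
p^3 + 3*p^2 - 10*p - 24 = (p - 3)*(p + 2)*(p + 4)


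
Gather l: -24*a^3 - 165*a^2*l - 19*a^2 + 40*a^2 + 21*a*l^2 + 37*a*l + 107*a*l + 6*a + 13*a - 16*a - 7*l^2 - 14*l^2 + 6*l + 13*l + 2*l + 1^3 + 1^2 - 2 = -24*a^3 + 21*a^2 + 3*a + l^2*(21*a - 21) + l*(-165*a^2 + 144*a + 21)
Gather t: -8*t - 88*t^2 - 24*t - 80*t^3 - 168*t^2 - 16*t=-80*t^3 - 256*t^2 - 48*t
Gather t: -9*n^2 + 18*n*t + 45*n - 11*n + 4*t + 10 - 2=-9*n^2 + 34*n + t*(18*n + 4) + 8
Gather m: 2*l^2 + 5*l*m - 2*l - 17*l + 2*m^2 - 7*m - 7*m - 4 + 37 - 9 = 2*l^2 - 19*l + 2*m^2 + m*(5*l - 14) + 24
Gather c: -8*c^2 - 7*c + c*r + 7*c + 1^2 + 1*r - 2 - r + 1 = -8*c^2 + c*r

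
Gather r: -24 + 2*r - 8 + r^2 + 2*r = r^2 + 4*r - 32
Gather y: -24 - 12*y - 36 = -12*y - 60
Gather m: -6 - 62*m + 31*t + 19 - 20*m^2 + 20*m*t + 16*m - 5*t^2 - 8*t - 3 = -20*m^2 + m*(20*t - 46) - 5*t^2 + 23*t + 10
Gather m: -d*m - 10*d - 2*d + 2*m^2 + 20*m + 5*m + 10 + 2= -12*d + 2*m^2 + m*(25 - d) + 12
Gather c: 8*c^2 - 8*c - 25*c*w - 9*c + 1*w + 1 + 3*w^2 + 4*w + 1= 8*c^2 + c*(-25*w - 17) + 3*w^2 + 5*w + 2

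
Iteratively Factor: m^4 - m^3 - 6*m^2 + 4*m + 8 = (m + 2)*(m^3 - 3*m^2 + 4) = (m - 2)*(m + 2)*(m^2 - m - 2) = (m - 2)^2*(m + 2)*(m + 1)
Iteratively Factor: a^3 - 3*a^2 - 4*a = (a + 1)*(a^2 - 4*a) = a*(a + 1)*(a - 4)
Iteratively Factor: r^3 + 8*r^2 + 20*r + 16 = (r + 4)*(r^2 + 4*r + 4) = (r + 2)*(r + 4)*(r + 2)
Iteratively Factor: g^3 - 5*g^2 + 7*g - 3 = (g - 1)*(g^2 - 4*g + 3) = (g - 3)*(g - 1)*(g - 1)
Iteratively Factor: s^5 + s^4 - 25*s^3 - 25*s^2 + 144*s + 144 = (s - 4)*(s^4 + 5*s^3 - 5*s^2 - 45*s - 36) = (s - 4)*(s + 3)*(s^3 + 2*s^2 - 11*s - 12) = (s - 4)*(s + 1)*(s + 3)*(s^2 + s - 12) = (s - 4)*(s + 1)*(s + 3)*(s + 4)*(s - 3)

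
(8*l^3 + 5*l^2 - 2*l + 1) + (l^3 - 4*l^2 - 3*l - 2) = 9*l^3 + l^2 - 5*l - 1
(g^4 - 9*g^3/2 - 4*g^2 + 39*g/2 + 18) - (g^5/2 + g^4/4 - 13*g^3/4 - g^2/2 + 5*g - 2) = -g^5/2 + 3*g^4/4 - 5*g^3/4 - 7*g^2/2 + 29*g/2 + 20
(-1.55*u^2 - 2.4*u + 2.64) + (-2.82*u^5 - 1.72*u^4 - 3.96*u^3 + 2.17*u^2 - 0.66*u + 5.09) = -2.82*u^5 - 1.72*u^4 - 3.96*u^3 + 0.62*u^2 - 3.06*u + 7.73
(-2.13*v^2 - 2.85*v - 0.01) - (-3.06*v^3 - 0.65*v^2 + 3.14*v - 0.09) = 3.06*v^3 - 1.48*v^2 - 5.99*v + 0.08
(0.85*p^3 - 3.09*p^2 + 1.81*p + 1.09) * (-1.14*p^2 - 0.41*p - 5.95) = -0.969*p^5 + 3.1741*p^4 - 5.854*p^3 + 16.4008*p^2 - 11.2164*p - 6.4855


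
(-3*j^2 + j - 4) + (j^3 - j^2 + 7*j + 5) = j^3 - 4*j^2 + 8*j + 1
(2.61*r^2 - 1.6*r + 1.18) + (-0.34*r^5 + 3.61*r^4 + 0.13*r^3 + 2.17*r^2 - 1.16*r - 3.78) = -0.34*r^5 + 3.61*r^4 + 0.13*r^3 + 4.78*r^2 - 2.76*r - 2.6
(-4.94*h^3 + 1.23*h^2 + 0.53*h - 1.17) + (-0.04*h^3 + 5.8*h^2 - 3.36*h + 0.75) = -4.98*h^3 + 7.03*h^2 - 2.83*h - 0.42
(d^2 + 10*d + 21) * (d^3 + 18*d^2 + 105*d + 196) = d^5 + 28*d^4 + 306*d^3 + 1624*d^2 + 4165*d + 4116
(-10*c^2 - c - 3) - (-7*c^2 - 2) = -3*c^2 - c - 1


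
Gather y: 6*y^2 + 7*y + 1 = 6*y^2 + 7*y + 1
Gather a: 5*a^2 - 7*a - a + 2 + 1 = 5*a^2 - 8*a + 3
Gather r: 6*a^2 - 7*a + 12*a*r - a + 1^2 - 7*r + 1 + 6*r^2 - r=6*a^2 - 8*a + 6*r^2 + r*(12*a - 8) + 2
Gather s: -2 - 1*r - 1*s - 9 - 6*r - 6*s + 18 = -7*r - 7*s + 7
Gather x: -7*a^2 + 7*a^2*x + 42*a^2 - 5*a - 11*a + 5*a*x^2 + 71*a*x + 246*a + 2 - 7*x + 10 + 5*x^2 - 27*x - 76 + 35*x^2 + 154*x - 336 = 35*a^2 + 230*a + x^2*(5*a + 40) + x*(7*a^2 + 71*a + 120) - 400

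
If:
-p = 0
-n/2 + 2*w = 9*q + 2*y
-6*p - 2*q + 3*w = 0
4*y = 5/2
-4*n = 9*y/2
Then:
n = -45/64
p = 0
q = -15/128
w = -5/64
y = 5/8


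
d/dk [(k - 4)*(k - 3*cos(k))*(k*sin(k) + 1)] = (k - 4)*(k - 3*cos(k))*(k*cos(k) + sin(k)) + (k - 4)*(k*sin(k) + 1)*(3*sin(k) + 1) + (k - 3*cos(k))*(k*sin(k) + 1)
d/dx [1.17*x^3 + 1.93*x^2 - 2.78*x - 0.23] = 3.51*x^2 + 3.86*x - 2.78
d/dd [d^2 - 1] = 2*d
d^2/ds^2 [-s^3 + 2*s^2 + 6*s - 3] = 4 - 6*s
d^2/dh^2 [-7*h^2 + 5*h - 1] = -14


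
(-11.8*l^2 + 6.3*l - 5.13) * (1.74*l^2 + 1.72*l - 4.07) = -20.532*l^4 - 9.334*l^3 + 49.9358*l^2 - 34.4646*l + 20.8791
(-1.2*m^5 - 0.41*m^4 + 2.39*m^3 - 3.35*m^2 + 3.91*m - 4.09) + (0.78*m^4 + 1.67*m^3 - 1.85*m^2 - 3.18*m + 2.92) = -1.2*m^5 + 0.37*m^4 + 4.06*m^3 - 5.2*m^2 + 0.73*m - 1.17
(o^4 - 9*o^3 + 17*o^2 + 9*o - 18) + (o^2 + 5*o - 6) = o^4 - 9*o^3 + 18*o^2 + 14*o - 24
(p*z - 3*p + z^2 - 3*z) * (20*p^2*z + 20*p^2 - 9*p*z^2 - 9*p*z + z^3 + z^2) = 20*p^3*z^2 - 40*p^3*z - 60*p^3 + 11*p^2*z^3 - 22*p^2*z^2 - 33*p^2*z - 8*p*z^4 + 16*p*z^3 + 24*p*z^2 + z^5 - 2*z^4 - 3*z^3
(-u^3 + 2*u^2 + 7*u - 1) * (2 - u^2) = u^5 - 2*u^4 - 9*u^3 + 5*u^2 + 14*u - 2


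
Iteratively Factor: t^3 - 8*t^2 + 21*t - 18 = (t - 3)*(t^2 - 5*t + 6) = (t - 3)*(t - 2)*(t - 3)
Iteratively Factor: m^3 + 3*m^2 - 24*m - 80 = (m - 5)*(m^2 + 8*m + 16) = (m - 5)*(m + 4)*(m + 4)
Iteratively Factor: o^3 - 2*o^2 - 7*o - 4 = (o - 4)*(o^2 + 2*o + 1) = (o - 4)*(o + 1)*(o + 1)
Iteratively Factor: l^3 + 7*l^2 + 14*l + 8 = (l + 4)*(l^2 + 3*l + 2) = (l + 2)*(l + 4)*(l + 1)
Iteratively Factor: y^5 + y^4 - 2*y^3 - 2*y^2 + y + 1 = (y - 1)*(y^4 + 2*y^3 - 2*y - 1) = (y - 1)^2*(y^3 + 3*y^2 + 3*y + 1) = (y - 1)^2*(y + 1)*(y^2 + 2*y + 1) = (y - 1)^2*(y + 1)^2*(y + 1)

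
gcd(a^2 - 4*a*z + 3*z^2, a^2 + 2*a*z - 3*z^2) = -a + z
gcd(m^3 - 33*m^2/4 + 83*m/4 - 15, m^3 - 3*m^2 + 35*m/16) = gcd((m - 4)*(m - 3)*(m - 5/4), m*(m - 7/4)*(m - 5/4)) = m - 5/4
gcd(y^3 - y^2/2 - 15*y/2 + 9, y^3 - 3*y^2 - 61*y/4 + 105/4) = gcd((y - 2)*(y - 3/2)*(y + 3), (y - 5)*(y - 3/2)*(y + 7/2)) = y - 3/2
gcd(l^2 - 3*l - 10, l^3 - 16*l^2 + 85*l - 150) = l - 5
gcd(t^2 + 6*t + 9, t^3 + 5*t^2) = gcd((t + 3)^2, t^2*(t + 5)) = 1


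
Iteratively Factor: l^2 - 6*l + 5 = (l - 5)*(l - 1)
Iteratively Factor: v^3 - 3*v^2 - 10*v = (v - 5)*(v^2 + 2*v) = (v - 5)*(v + 2)*(v)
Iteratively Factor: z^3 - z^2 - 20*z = (z)*(z^2 - z - 20) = z*(z + 4)*(z - 5)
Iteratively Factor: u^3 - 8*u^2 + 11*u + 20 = (u - 4)*(u^2 - 4*u - 5) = (u - 5)*(u - 4)*(u + 1)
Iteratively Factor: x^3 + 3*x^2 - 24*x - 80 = (x - 5)*(x^2 + 8*x + 16) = (x - 5)*(x + 4)*(x + 4)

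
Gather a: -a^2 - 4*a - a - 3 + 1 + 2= -a^2 - 5*a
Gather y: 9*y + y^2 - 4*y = y^2 + 5*y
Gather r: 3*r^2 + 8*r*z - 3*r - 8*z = 3*r^2 + r*(8*z - 3) - 8*z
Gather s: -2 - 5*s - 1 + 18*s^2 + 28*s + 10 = 18*s^2 + 23*s + 7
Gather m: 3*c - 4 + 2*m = 3*c + 2*m - 4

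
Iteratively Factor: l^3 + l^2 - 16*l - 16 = (l + 4)*(l^2 - 3*l - 4) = (l - 4)*(l + 4)*(l + 1)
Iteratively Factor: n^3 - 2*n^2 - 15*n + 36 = (n - 3)*(n^2 + n - 12) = (n - 3)^2*(n + 4)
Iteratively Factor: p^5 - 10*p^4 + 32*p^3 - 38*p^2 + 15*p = (p - 3)*(p^4 - 7*p^3 + 11*p^2 - 5*p) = (p - 3)*(p - 1)*(p^3 - 6*p^2 + 5*p) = (p - 5)*(p - 3)*(p - 1)*(p^2 - p) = p*(p - 5)*(p - 3)*(p - 1)*(p - 1)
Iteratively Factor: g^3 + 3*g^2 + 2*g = (g)*(g^2 + 3*g + 2) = g*(g + 1)*(g + 2)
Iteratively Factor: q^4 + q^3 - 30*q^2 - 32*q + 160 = (q + 4)*(q^3 - 3*q^2 - 18*q + 40) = (q - 5)*(q + 4)*(q^2 + 2*q - 8) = (q - 5)*(q + 4)^2*(q - 2)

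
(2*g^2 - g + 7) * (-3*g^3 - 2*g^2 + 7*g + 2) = -6*g^5 - g^4 - 5*g^3 - 17*g^2 + 47*g + 14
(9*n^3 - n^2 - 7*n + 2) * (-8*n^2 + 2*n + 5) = -72*n^5 + 26*n^4 + 99*n^3 - 35*n^2 - 31*n + 10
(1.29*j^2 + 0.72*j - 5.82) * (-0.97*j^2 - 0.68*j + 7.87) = -1.2513*j^4 - 1.5756*j^3 + 15.3081*j^2 + 9.624*j - 45.8034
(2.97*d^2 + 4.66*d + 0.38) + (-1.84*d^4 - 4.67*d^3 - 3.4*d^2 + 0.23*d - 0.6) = -1.84*d^4 - 4.67*d^3 - 0.43*d^2 + 4.89*d - 0.22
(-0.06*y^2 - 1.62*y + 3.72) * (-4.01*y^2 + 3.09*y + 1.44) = 0.2406*y^4 + 6.3108*y^3 - 20.0094*y^2 + 9.162*y + 5.3568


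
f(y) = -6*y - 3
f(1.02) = -9.12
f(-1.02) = 3.12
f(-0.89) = 2.34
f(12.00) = -75.00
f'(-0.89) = -6.00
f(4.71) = -31.26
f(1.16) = -9.96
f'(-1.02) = -6.00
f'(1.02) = -6.00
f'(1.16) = -6.00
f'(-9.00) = -6.00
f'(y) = -6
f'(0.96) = -6.00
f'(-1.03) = -6.00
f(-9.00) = 51.00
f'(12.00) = -6.00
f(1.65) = -12.90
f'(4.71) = -6.00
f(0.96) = -8.76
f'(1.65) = -6.00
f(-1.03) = 3.18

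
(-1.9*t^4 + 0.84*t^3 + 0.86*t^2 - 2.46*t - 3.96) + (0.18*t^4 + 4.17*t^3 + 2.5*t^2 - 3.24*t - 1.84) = -1.72*t^4 + 5.01*t^3 + 3.36*t^2 - 5.7*t - 5.8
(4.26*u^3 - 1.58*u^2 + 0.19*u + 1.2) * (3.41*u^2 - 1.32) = 14.5266*u^5 - 5.3878*u^4 - 4.9753*u^3 + 6.1776*u^2 - 0.2508*u - 1.584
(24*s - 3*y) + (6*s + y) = 30*s - 2*y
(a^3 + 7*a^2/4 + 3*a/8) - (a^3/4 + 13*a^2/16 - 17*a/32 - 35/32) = 3*a^3/4 + 15*a^2/16 + 29*a/32 + 35/32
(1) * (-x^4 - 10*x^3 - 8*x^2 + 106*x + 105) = -x^4 - 10*x^3 - 8*x^2 + 106*x + 105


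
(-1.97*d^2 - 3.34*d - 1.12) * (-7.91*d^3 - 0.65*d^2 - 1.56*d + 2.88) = 15.5827*d^5 + 27.6999*d^4 + 14.1034*d^3 + 0.2648*d^2 - 7.872*d - 3.2256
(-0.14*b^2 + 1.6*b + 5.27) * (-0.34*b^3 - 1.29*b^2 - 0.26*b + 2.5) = 0.0476*b^5 - 0.3634*b^4 - 3.8194*b^3 - 7.5643*b^2 + 2.6298*b + 13.175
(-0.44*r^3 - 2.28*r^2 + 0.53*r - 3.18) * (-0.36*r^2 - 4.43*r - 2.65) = 0.1584*r^5 + 2.77*r^4 + 11.0756*r^3 + 4.8389*r^2 + 12.6829*r + 8.427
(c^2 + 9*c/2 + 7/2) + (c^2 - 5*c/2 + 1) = 2*c^2 + 2*c + 9/2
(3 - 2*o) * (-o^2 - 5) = 2*o^3 - 3*o^2 + 10*o - 15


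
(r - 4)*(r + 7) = r^2 + 3*r - 28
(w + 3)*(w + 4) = w^2 + 7*w + 12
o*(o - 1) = o^2 - o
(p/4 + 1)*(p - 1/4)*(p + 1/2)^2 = p^4/4 + 19*p^3/16 + 3*p^2/4 - p/64 - 1/16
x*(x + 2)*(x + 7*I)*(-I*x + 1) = -I*x^4 + 8*x^3 - 2*I*x^3 + 16*x^2 + 7*I*x^2 + 14*I*x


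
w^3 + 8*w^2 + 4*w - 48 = (w - 2)*(w + 4)*(w + 6)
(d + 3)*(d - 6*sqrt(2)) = d^2 - 6*sqrt(2)*d + 3*d - 18*sqrt(2)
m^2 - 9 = (m - 3)*(m + 3)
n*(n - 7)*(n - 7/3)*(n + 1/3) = n^4 - 9*n^3 + 119*n^2/9 + 49*n/9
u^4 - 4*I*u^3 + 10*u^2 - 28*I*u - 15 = (u - 5*I)*(u - I)^2*(u + 3*I)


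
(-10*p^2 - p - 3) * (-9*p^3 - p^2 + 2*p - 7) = 90*p^5 + 19*p^4 + 8*p^3 + 71*p^2 + p + 21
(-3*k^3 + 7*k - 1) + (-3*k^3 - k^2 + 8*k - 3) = -6*k^3 - k^2 + 15*k - 4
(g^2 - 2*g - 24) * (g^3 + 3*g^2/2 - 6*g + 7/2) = g^5 - g^4/2 - 33*g^3 - 41*g^2/2 + 137*g - 84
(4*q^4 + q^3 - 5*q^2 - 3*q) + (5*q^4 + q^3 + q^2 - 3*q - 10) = 9*q^4 + 2*q^3 - 4*q^2 - 6*q - 10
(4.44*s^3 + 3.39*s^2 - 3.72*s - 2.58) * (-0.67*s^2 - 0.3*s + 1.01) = -2.9748*s^5 - 3.6033*s^4 + 5.9598*s^3 + 6.2685*s^2 - 2.9832*s - 2.6058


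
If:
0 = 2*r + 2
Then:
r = -1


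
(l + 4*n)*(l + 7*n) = l^2 + 11*l*n + 28*n^2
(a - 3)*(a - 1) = a^2 - 4*a + 3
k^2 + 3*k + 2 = (k + 1)*(k + 2)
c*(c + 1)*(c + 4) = c^3 + 5*c^2 + 4*c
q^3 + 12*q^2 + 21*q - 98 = (q - 2)*(q + 7)^2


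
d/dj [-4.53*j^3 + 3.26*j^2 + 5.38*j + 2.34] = -13.59*j^2 + 6.52*j + 5.38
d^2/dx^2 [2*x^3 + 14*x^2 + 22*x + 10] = 12*x + 28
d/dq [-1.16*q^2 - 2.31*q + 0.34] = -2.32*q - 2.31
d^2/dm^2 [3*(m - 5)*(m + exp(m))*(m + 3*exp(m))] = 12*m^2*exp(m) + 36*m*exp(2*m) - 12*m*exp(m) + 18*m - 144*exp(2*m) - 96*exp(m) - 30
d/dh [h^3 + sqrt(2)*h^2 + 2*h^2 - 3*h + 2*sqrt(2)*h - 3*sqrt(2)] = 3*h^2 + 2*sqrt(2)*h + 4*h - 3 + 2*sqrt(2)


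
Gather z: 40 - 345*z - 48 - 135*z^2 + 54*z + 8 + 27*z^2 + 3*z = -108*z^2 - 288*z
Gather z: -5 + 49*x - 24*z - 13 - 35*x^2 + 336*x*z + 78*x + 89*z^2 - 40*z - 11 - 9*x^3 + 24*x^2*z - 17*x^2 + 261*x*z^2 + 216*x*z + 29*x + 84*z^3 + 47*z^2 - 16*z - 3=-9*x^3 - 52*x^2 + 156*x + 84*z^3 + z^2*(261*x + 136) + z*(24*x^2 + 552*x - 80) - 32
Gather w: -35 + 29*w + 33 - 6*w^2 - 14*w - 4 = -6*w^2 + 15*w - 6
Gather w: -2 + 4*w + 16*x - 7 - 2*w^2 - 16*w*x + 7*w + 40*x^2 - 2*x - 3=-2*w^2 + w*(11 - 16*x) + 40*x^2 + 14*x - 12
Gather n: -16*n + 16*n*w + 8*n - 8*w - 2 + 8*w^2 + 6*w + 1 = n*(16*w - 8) + 8*w^2 - 2*w - 1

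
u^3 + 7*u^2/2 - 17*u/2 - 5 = (u - 2)*(u + 1/2)*(u + 5)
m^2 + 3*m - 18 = (m - 3)*(m + 6)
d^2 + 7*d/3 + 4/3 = (d + 1)*(d + 4/3)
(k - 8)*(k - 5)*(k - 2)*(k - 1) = k^4 - 16*k^3 + 81*k^2 - 146*k + 80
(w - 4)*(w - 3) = w^2 - 7*w + 12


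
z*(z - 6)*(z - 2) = z^3 - 8*z^2 + 12*z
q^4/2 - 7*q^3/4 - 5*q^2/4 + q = q*(q/2 + 1/2)*(q - 4)*(q - 1/2)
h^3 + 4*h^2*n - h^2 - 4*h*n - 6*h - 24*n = (h - 3)*(h + 2)*(h + 4*n)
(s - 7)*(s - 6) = s^2 - 13*s + 42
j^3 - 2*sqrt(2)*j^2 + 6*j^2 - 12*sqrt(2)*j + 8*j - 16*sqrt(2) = (j + 2)*(j + 4)*(j - 2*sqrt(2))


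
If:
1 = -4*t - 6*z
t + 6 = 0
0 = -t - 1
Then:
No Solution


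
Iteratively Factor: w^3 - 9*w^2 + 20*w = (w - 4)*(w^2 - 5*w) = (w - 5)*(w - 4)*(w)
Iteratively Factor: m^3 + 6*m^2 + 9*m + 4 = (m + 1)*(m^2 + 5*m + 4) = (m + 1)*(m + 4)*(m + 1)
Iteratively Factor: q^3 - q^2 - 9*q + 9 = (q - 3)*(q^2 + 2*q - 3) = (q - 3)*(q - 1)*(q + 3)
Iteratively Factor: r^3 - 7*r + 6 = (r - 1)*(r^2 + r - 6) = (r - 1)*(r + 3)*(r - 2)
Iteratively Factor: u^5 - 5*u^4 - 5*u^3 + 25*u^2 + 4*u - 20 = (u - 1)*(u^4 - 4*u^3 - 9*u^2 + 16*u + 20) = (u - 1)*(u + 2)*(u^3 - 6*u^2 + 3*u + 10) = (u - 1)*(u + 1)*(u + 2)*(u^2 - 7*u + 10) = (u - 2)*(u - 1)*(u + 1)*(u + 2)*(u - 5)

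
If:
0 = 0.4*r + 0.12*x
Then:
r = -0.3*x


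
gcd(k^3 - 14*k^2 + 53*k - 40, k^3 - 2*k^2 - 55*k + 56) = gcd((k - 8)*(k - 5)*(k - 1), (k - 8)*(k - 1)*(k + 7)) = k^2 - 9*k + 8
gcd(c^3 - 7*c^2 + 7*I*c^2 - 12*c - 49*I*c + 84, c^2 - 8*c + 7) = c - 7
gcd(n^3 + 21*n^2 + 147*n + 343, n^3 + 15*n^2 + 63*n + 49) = n^2 + 14*n + 49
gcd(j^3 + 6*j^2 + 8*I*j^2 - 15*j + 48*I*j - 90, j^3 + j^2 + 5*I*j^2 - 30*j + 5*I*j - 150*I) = j^2 + j*(6 + 5*I) + 30*I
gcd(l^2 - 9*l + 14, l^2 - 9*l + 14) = l^2 - 9*l + 14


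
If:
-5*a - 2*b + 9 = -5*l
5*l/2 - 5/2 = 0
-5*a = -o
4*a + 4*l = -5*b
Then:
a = 78/17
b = -76/17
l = 1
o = 390/17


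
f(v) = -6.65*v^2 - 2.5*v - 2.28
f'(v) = -13.3*v - 2.5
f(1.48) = -20.55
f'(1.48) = -22.18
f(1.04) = -12.07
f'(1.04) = -16.33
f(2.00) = -33.88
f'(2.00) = -29.10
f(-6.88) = -299.85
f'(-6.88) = 89.00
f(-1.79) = -19.11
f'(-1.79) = 21.31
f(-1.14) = -8.07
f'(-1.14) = 12.66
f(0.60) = -6.17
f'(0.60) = -10.48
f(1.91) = -31.31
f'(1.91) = -27.90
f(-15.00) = -1461.03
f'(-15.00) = 197.00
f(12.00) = -989.88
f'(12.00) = -162.10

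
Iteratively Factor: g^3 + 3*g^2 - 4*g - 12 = (g + 3)*(g^2 - 4) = (g - 2)*(g + 3)*(g + 2)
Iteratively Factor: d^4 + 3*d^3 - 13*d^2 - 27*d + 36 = (d + 3)*(d^3 - 13*d + 12) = (d + 3)*(d + 4)*(d^2 - 4*d + 3) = (d - 1)*(d + 3)*(d + 4)*(d - 3)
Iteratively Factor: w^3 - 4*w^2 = (w)*(w^2 - 4*w) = w*(w - 4)*(w)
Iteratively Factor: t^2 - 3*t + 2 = (t - 1)*(t - 2)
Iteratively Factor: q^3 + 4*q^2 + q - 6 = (q + 2)*(q^2 + 2*q - 3) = (q - 1)*(q + 2)*(q + 3)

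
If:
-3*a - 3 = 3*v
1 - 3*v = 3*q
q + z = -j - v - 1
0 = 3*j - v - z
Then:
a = 4*z + 3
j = -z - 4/3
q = 4*z + 13/3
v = -4*z - 4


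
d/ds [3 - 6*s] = -6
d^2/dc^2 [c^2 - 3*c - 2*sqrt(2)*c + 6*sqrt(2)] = 2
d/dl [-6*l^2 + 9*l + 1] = 9 - 12*l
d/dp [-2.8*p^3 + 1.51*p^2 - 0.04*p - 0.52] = -8.4*p^2 + 3.02*p - 0.04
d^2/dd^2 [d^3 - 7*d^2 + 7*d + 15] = 6*d - 14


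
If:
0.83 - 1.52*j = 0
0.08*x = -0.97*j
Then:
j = 0.55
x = -6.62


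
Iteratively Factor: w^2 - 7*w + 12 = (w - 3)*(w - 4)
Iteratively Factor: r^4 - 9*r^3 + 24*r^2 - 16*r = (r - 1)*(r^3 - 8*r^2 + 16*r) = (r - 4)*(r - 1)*(r^2 - 4*r) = r*(r - 4)*(r - 1)*(r - 4)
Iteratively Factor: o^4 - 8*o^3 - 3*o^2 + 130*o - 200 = (o - 5)*(o^3 - 3*o^2 - 18*o + 40) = (o - 5)*(o - 2)*(o^2 - o - 20) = (o - 5)^2*(o - 2)*(o + 4)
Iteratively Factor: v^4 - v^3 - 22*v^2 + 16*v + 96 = (v + 2)*(v^3 - 3*v^2 - 16*v + 48) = (v - 4)*(v + 2)*(v^2 + v - 12) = (v - 4)*(v + 2)*(v + 4)*(v - 3)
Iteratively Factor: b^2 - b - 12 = (b + 3)*(b - 4)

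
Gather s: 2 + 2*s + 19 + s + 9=3*s + 30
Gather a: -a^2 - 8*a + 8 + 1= -a^2 - 8*a + 9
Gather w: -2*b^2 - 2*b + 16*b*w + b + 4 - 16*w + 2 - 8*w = -2*b^2 - b + w*(16*b - 24) + 6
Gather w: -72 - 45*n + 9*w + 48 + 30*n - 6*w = -15*n + 3*w - 24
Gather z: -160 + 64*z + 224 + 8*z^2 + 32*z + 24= 8*z^2 + 96*z + 88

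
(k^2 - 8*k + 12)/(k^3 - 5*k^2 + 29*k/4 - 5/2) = 4*(k - 6)/(4*k^2 - 12*k + 5)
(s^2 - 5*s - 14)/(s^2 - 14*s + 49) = (s + 2)/(s - 7)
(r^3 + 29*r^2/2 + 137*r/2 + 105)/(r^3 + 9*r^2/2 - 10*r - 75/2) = (2*r^2 + 19*r + 42)/(2*r^2 - r - 15)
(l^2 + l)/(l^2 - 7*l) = (l + 1)/(l - 7)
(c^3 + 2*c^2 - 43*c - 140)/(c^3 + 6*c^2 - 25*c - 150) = (c^2 - 3*c - 28)/(c^2 + c - 30)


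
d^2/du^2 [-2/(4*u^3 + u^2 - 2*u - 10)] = 4*((12*u + 1)*(4*u^3 + u^2 - 2*u - 10) - 4*(6*u^2 + u - 1)^2)/(4*u^3 + u^2 - 2*u - 10)^3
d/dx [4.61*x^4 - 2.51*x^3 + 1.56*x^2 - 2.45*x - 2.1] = 18.44*x^3 - 7.53*x^2 + 3.12*x - 2.45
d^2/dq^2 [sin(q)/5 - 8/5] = -sin(q)/5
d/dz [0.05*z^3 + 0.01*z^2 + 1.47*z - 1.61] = 0.15*z^2 + 0.02*z + 1.47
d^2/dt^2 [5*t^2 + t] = 10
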